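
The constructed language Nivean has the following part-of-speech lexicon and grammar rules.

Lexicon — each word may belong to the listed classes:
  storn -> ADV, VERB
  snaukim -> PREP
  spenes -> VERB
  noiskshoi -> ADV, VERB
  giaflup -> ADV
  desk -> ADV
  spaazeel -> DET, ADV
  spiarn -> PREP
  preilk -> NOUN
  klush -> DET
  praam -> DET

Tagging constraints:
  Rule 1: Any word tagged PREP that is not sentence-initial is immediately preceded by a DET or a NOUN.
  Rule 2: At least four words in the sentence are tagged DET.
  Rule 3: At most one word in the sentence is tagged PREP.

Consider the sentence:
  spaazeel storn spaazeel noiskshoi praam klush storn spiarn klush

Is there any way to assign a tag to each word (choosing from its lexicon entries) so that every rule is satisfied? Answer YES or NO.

Candidates per position — 1:spaazeel {DET,ADV}; 2:storn {ADV,VERB}; 3:spaazeel {DET,ADV}; 4:noiskshoi {ADV,VERB}; 5:praam {DET}; 6:klush {DET}; 7:storn {ADV,VERB}; 8:spiarn {PREP}; 9:klush {DET}.
Rule 1 cannot be satisfied by any choice of tags from the lexicon.
So there is no consistent tagging.

NO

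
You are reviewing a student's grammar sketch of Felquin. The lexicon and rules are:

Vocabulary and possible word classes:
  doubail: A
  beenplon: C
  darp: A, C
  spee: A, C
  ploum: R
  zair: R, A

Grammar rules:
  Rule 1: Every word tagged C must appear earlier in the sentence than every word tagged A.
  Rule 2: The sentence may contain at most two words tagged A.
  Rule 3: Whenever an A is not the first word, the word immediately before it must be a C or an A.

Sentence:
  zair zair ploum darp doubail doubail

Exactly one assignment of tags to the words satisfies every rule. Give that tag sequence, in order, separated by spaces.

R R R C A A

Candidates per position — 1:zair {R,A}; 2:zair {R,A}; 3:ploum {R}; 4:darp {A,C}; 5:doubail {A}; 6:doubail {A}.
At position 1, choosing A makes rule 2 impossible to satisfy; hence R.
At position 2, choosing A makes rule 2 impossible to satisfy; hence R.
At position 4, choosing A makes rule 2 impossible to satisfy; hence C.
That leaves exactly one tagging: R R R C A A.
Check: rule 1 ok; rule 2 ok; rule 3 ok.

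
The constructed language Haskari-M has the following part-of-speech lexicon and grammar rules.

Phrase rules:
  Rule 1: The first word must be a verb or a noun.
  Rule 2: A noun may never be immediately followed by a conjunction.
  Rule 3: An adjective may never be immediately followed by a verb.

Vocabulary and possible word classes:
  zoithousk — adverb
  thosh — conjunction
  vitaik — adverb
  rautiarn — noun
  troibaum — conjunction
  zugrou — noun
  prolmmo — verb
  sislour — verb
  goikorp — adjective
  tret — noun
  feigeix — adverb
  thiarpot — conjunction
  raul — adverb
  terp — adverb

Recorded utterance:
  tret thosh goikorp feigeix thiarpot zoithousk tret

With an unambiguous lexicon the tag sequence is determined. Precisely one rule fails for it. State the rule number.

Fixed tagging: noun conjunction adjective adverb conjunction adverb noun.
Applying the rules: R1 ✓, R2 ✗, R3 ✓.
Only rule 2 fails.

2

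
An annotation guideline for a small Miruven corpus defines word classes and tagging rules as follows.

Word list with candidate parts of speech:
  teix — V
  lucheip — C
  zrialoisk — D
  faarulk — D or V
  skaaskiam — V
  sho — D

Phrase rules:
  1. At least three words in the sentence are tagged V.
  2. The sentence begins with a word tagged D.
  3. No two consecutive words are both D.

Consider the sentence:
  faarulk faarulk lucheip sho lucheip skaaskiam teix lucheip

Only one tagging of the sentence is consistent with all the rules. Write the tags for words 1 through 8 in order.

D V C D C V V C

Candidates per position — 1:faarulk {D,V}; 2:faarulk {D,V}; 3:lucheip {C}; 4:sho {D}; 5:lucheip {C}; 6:skaaskiam {V}; 7:teix {V}; 8:lucheip {C}.
Word 1 cannot be V — rule 2 would then fail for every completion. It is D.
Word 2 cannot be D — rule 1 would then fail for every completion. It is V.
That leaves exactly one tagging: D V C D C V V C.
Verifying each rule — rule 1 satisfied; rule 2 satisfied; rule 3 satisfied.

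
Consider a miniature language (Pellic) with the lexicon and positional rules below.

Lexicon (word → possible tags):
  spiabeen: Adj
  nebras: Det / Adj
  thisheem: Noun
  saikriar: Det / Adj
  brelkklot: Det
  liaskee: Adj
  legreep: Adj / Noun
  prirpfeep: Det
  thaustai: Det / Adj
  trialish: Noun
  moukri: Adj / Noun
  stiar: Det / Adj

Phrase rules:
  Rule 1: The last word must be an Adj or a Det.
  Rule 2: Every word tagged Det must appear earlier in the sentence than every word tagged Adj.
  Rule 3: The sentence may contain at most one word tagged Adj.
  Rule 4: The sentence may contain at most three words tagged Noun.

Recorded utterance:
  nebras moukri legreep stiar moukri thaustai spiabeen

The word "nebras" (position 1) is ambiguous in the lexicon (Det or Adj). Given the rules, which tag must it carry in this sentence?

Det

Candidates per position — 1:nebras {Det,Adj}; 2:moukri {Adj,Noun}; 3:legreep {Adj,Noun}; 4:stiar {Det,Adj}; 5:moukri {Adj,Noun}; 6:thaustai {Det,Adj}; 7:spiabeen {Adj}.
At position 1, choosing Adj makes rule 3 impossible to satisfy; hence Det.
At position 2, choosing Adj makes rule 3 impossible to satisfy; hence Noun.
At position 3, choosing Adj makes rule 3 impossible to satisfy; hence Noun.
At position 4, choosing Adj makes rule 3 impossible to satisfy; hence Det.
At position 5, choosing Adj makes rule 3 impossible to satisfy; hence Noun.
At position 6, choosing Adj makes rule 3 impossible to satisfy; hence Det.
The unique satisfying tagging is: Det Noun Noun Det Noun Det Adj.
Checking: rule 1 satisfied; rule 2 satisfied; rule 3 satisfied; rule 4 satisfied.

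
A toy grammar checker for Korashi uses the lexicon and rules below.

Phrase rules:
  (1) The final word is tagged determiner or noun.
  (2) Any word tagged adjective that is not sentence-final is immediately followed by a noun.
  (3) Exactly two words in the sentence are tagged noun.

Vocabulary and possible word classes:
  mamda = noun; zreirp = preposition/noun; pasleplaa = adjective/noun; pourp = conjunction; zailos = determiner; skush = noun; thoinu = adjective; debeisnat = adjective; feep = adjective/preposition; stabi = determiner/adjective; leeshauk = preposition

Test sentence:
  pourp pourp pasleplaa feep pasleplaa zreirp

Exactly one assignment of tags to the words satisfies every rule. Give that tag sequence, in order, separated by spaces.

Candidates per position — 1:pourp {conjunction}; 2:pourp {conjunction}; 3:pasleplaa {adjective,noun}; 4:feep {adjective,preposition}; 5:pasleplaa {adjective,noun}; 6:zreirp {preposition,noun}.
At position 3, choosing adjective makes rule 2 impossible to satisfy; hence noun.
At position 6, choosing preposition makes rule 1 impossible to satisfy; hence noun.
At position 5, choosing noun makes rule 3 impossible to satisfy; hence adjective.
At position 4, choosing adjective makes rule 2 impossible to satisfy; hence preposition.
The only consistent sequence is: conjunction conjunction noun preposition adjective noun.
Check: rule 1 satisfied; rule 2 satisfied; rule 3 satisfied.

conjunction conjunction noun preposition adjective noun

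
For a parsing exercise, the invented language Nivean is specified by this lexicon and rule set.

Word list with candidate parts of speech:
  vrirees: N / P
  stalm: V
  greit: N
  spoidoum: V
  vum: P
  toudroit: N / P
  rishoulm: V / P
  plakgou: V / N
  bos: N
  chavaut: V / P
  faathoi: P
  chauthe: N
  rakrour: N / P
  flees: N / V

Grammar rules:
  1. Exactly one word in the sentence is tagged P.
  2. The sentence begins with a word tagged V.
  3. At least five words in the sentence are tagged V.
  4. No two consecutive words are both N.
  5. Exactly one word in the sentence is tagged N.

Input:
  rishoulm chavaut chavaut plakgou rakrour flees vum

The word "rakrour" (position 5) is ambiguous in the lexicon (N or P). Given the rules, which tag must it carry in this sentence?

Candidates per position — 1:rishoulm {V,P}; 2:chavaut {V,P}; 3:chavaut {V,P}; 4:plakgou {V,N}; 5:rakrour {N,P}; 6:flees {N,V}; 7:vum {P}.
Position 1: P is ruled out by rule 1; that leaves V.
Position 2: P is ruled out by rule 1; that leaves V.
Position 3: P is ruled out by rule 1; that leaves V.
Position 4: N is ruled out by rule 3; that leaves V.
Position 5: P is ruled out by rule 1; that leaves N.
Position 6: N is ruled out by rule 3; that leaves V.
So the tagging must be: V V V V N V P.
Rule-by-rule: rule 1 ok; rule 2 ok; rule 3 ok; rule 4 ok; rule 5 ok.

N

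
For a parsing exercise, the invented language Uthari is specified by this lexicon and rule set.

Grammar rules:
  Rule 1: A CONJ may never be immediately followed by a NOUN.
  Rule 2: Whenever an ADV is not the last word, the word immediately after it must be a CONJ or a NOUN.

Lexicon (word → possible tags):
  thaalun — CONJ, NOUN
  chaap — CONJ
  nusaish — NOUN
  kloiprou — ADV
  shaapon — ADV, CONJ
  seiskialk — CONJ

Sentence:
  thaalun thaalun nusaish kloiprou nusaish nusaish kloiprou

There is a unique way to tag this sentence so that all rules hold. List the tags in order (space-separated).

NOUN NOUN NOUN ADV NOUN NOUN ADV

Candidates per position — 1:thaalun {CONJ,NOUN}; 2:thaalun {CONJ,NOUN}; 3:nusaish {NOUN}; 4:kloiprou {ADV}; 5:nusaish {NOUN}; 6:nusaish {NOUN}; 7:kloiprou {ADV}.
Position 1: tagging it CONJ would leave rule 1 unsatisfiable, so it must be NOUN.
Position 2: tagging it CONJ would leave rule 1 unsatisfiable, so it must be NOUN.
The only consistent sequence is: NOUN NOUN NOUN ADV NOUN NOUN ADV.
Rule-by-rule: rule 1 ok; rule 2 ok.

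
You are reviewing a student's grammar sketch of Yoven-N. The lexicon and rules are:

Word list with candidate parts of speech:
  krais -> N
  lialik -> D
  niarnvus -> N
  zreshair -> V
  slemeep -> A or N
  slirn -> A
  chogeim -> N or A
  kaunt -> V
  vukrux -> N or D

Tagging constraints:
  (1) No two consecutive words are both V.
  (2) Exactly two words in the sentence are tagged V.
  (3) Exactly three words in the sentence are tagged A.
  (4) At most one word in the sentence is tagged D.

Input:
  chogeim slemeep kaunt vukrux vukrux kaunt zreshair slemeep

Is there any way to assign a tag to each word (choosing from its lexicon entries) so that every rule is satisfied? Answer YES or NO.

NO

Candidates per position — 1:chogeim {N,A}; 2:slemeep {A,N}; 3:kaunt {V}; 4:vukrux {N,D}; 5:vukrux {N,D}; 6:kaunt {V}; 7:zreshair {V}; 8:slemeep {A,N}.
Rule 1 cannot be satisfied by any choice of tags from the lexicon.
So there is no consistent tagging.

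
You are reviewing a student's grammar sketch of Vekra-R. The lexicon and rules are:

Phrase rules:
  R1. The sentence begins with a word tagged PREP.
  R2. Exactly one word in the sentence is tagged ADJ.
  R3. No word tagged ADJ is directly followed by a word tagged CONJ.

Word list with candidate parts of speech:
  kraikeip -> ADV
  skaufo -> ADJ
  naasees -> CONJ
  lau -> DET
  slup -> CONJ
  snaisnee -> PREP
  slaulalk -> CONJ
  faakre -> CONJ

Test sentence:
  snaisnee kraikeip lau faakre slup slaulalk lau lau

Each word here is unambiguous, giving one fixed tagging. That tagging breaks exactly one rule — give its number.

2

Fixed tagging: PREP ADV DET CONJ CONJ CONJ DET DET.
Checking each rule: R1 ok, R2 fails, R3 ok.
Only rule 2 fails.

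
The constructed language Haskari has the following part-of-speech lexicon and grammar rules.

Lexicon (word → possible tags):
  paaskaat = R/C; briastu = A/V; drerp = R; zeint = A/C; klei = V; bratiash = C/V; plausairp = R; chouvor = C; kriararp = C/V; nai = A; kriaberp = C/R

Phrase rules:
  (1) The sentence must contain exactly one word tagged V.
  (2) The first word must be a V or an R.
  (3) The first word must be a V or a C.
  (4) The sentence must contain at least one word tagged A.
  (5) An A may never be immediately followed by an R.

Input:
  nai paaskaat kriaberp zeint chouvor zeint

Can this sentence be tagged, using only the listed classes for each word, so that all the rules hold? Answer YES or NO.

Candidates per position — 1:nai {A}; 2:paaskaat {R,C}; 3:kriaberp {C,R}; 4:zeint {A,C}; 5:chouvor {C}; 6:zeint {A,C}.
Rule 1 cannot be satisfied by any choice of tags from the lexicon.
So there is no consistent tagging.

NO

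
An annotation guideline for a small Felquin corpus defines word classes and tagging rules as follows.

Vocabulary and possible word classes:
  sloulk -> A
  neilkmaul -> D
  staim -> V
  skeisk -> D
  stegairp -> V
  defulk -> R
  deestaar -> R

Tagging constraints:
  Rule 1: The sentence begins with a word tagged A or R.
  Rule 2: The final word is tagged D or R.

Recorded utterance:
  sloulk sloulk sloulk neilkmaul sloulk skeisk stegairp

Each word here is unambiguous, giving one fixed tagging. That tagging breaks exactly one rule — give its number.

Fixed tagging: A A A D A D V.
Applying the rules: R1 ✓, R2 ✗.
Only rule 2 fails.

2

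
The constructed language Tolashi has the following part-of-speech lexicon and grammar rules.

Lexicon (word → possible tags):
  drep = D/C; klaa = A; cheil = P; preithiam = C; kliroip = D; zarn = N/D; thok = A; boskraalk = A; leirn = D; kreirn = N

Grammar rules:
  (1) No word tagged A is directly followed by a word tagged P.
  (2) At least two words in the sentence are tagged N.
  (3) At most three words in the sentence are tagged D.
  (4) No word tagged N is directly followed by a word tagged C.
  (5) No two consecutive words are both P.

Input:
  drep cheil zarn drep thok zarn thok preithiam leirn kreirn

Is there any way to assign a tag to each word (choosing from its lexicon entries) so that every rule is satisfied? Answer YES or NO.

YES

Candidates per position — 1:drep {D,C}; 2:cheil {P}; 3:zarn {N,D}; 4:drep {D,C}; 5:thok {A}; 6:zarn {N,D}; 7:thok {A}; 8:preithiam {C}; 9:leirn {D}; 10:kreirn {N}.
One satisfying assignment: D P N D A N A C D N.
Verifying each rule — rule 1 satisfied; rule 2 satisfied; rule 3 satisfied; rule 4 satisfied; rule 5 satisfied.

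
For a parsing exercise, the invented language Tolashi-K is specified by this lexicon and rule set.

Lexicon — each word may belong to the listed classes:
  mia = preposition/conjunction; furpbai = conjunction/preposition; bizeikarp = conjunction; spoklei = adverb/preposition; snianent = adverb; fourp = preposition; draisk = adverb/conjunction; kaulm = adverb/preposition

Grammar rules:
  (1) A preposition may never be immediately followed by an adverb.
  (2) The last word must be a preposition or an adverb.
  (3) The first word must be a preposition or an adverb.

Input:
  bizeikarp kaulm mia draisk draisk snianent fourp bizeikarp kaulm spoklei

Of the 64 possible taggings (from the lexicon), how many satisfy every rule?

Candidates per position — 1:bizeikarp {conjunction}; 2:kaulm {adverb,preposition}; 3:mia {preposition,conjunction}; 4:draisk {adverb,conjunction}; 5:draisk {adverb,conjunction}; 6:snianent {adverb}; 7:fourp {preposition}; 8:bizeikarp {conjunction}; 9:kaulm {adverb,preposition}; 10:spoklei {adverb,preposition}.
There are 64 candidate sequences in total.
Rule 3 cannot be satisfied by any choice of tags from the lexicon.
So there is no consistent tagging.
Count = 0.

0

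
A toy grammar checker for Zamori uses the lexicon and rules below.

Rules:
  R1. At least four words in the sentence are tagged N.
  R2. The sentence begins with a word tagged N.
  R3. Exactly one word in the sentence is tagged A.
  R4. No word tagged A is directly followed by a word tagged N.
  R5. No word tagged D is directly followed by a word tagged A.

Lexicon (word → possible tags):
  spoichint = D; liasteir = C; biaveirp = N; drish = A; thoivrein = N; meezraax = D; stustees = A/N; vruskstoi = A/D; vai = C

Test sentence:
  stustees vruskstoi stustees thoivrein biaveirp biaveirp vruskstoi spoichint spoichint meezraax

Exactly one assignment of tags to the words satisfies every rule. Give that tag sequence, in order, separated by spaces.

N D N N N N A D D D

Candidates per position — 1:stustees {A,N}; 2:vruskstoi {A,D}; 3:stustees {A,N}; 4:thoivrein {N}; 5:biaveirp {N}; 6:biaveirp {N}; 7:vruskstoi {A,D}; 8:spoichint {D}; 9:spoichint {D}; 10:meezraax {D}.
Word 1 cannot be A — rule 2 would then fail for every completion. It is N.
Word 2 cannot be A — rule 4 would then fail for every completion. It is D.
Word 3 cannot be A — rule 4 would then fail for every completion. It is N.
Word 7 cannot be D — rule 3 would then fail for every completion. It is A.
So the tagging must be: N D N N N N A D D D.
Check: rule 1 satisfied; rule 2 satisfied; rule 3 satisfied; rule 4 satisfied; rule 5 satisfied.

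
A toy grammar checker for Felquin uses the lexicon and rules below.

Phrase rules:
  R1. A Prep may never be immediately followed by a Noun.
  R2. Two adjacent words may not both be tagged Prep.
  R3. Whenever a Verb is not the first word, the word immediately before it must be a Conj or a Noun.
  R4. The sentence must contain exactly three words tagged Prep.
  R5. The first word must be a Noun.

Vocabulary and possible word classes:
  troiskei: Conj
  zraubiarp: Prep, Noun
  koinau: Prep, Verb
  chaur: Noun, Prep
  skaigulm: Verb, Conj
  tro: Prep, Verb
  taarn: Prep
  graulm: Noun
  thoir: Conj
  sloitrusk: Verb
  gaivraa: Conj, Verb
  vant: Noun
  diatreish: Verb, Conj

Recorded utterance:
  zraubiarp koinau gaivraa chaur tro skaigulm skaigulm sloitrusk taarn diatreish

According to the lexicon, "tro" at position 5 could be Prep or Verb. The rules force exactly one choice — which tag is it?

Candidates per position — 1:zraubiarp {Prep,Noun}; 2:koinau {Prep,Verb}; 3:gaivraa {Conj,Verb}; 4:chaur {Noun,Prep}; 5:tro {Prep,Verb}; 6:skaigulm {Verb,Conj}; 7:skaigulm {Verb,Conj}; 8:sloitrusk {Verb}; 9:taarn {Prep}; 10:diatreish {Verb,Conj}.
If word 1 were Prep, no tagging could satisfy rule 5; so word 1 is Noun.
If word 3 were Verb, no tagging could satisfy rule 3; so word 3 is Conj.
If word 6 were Verb, no tagging could satisfy rule 3; so word 6 is Conj.
If word 7 were Verb, no tagging could satisfy rule 3; so word 7 is Conj.
If word 10 were Verb, no tagging could satisfy rule 3; so word 10 is Conj.
Position 5: the remaining choice is settled jointly with positions 2, 4 — only Prep at position 5 is part of a tagging that satisfies every rule.
That leaves exactly one tagging: Noun Prep Conj Noun Prep Conj Conj Verb Prep Conj.
Verifying each rule — rule 1 holds; rule 2 holds; rule 3 holds; rule 4 holds; rule 5 holds.

Prep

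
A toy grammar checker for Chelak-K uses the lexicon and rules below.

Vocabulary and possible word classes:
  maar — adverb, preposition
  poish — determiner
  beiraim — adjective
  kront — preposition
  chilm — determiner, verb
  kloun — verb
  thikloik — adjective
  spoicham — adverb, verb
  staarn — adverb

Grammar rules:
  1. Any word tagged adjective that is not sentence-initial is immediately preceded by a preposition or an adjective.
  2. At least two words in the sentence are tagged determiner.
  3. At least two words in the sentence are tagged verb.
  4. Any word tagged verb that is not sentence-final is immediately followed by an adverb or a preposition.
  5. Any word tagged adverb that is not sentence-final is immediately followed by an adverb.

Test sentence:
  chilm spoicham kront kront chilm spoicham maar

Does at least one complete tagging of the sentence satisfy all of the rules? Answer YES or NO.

YES

Candidates per position — 1:chilm {determiner,verb}; 2:spoicham {adverb,verb}; 3:kront {preposition}; 4:kront {preposition}; 5:chilm {determiner,verb}; 6:spoicham {adverb,verb}; 7:maar {adverb,preposition}.
One satisfying assignment: determiner verb preposition preposition determiner verb preposition.
Checking: rule 1 ✓; rule 2 ✓; rule 3 ✓; rule 4 ✓; rule 5 ✓.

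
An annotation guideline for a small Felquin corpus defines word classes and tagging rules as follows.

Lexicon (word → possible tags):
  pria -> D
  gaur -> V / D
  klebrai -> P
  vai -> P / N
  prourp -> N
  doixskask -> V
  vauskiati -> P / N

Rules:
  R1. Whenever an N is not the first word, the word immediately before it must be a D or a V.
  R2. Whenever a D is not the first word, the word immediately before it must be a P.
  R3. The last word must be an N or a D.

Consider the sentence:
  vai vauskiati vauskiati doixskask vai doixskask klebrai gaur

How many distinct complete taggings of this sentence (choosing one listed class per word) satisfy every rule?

4

Candidates per position — 1:vai {P,N}; 2:vauskiati {P,N}; 3:vauskiati {P,N}; 4:doixskask {V}; 5:vai {P,N}; 6:doixskask {V}; 7:klebrai {P}; 8:gaur {V,D}.
There are 32 candidate sequences in total.
The sequences that satisfy every rule: P P P V P V P D; P P P V N V P D; N P P V P V P D; N P P V N V P D.
Count = 4.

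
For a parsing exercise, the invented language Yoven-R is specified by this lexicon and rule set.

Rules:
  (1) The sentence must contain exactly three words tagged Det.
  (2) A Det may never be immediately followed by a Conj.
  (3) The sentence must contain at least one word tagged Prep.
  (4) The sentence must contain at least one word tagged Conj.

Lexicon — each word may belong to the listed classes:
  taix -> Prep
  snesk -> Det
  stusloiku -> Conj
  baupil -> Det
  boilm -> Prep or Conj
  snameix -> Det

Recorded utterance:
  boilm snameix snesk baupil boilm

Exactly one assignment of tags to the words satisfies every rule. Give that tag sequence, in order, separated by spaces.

Conj Det Det Det Prep

Candidates per position — 1:boilm {Prep,Conj}; 2:snameix {Det}; 3:snesk {Det}; 4:baupil {Det}; 5:boilm {Prep,Conj}.
Position 5: Conj is ruled out by rule 2; that leaves Prep.
Position 1: Prep is ruled out by rule 4; that leaves Conj.
That leaves exactly one tagging: Conj Det Det Det Prep.
Check: rule 1 holds; rule 2 holds; rule 3 holds; rule 4 holds.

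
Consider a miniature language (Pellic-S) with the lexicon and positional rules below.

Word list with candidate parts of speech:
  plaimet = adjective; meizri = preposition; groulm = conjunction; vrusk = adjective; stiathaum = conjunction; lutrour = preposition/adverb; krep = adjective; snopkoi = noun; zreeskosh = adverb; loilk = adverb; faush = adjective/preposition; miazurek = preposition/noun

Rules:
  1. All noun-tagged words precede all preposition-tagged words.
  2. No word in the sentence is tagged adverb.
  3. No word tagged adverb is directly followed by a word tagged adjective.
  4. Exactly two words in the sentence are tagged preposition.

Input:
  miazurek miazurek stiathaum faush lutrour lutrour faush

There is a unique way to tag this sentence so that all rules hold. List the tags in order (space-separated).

noun noun conjunction adjective preposition preposition adjective

Candidates per position — 1:miazurek {preposition,noun}; 2:miazurek {preposition,noun}; 3:stiathaum {conjunction}; 4:faush {adjective,preposition}; 5:lutrour {preposition,adverb}; 6:lutrour {preposition,adverb}; 7:faush {adjective,preposition}.
Position 5: adverb is ruled out by rule 2; that leaves preposition.
Position 6: adverb is ruled out by rule 2; that leaves preposition.
Position 7: preposition is ruled out by rule 4; that leaves adjective.
Position 1: preposition is ruled out by rule 4; that leaves noun.
Position 2: preposition is ruled out by rule 4; that leaves noun.
Position 4: preposition is ruled out by rule 4; that leaves adjective.
The only consistent sequence is: noun noun conjunction adjective preposition preposition adjective.
Check: rule 1 ✓; rule 2 ✓; rule 3 ✓; rule 4 ✓.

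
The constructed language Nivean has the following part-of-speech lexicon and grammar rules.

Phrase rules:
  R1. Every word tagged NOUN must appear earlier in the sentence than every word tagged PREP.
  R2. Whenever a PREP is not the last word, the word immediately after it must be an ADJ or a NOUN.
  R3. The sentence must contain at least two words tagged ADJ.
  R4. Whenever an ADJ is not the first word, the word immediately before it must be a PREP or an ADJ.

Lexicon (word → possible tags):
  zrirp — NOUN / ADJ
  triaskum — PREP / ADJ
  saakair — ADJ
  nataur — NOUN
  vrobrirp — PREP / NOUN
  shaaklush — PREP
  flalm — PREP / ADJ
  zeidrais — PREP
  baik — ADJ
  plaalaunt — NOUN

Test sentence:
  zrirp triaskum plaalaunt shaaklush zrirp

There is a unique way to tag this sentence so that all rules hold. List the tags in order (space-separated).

ADJ ADJ NOUN PREP ADJ

Candidates per position — 1:zrirp {NOUN,ADJ}; 2:triaskum {PREP,ADJ}; 3:plaalaunt {NOUN}; 4:shaaklush {PREP}; 5:zrirp {NOUN,ADJ}.
Position 2: tagging it PREP would leave rule 1 unsatisfiable, so it must be ADJ.
Position 5: tagging it NOUN would leave rule 1 unsatisfiable, so it must be ADJ.
Position 1: tagging it NOUN would leave rule 4 unsatisfiable, so it must be ADJ.
The only consistent sequence is: ADJ ADJ NOUN PREP ADJ.
Check: rule 1 holds; rule 2 holds; rule 3 holds; rule 4 holds.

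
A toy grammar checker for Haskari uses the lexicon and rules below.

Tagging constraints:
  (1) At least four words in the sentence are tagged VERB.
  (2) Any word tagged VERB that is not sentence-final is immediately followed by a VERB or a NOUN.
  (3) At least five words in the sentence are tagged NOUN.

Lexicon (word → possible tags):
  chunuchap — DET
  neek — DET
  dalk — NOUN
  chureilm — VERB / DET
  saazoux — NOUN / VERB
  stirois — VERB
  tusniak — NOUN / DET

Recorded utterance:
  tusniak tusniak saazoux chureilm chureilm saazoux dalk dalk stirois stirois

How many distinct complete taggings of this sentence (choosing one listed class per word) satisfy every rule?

6

Candidates per position — 1:tusniak {NOUN,DET}; 2:tusniak {NOUN,DET}; 3:saazoux {NOUN,VERB}; 4:chureilm {VERB,DET}; 5:chureilm {VERB,DET}; 6:saazoux {NOUN,VERB}; 7:dalk {NOUN}; 8:dalk {NOUN}; 9:stirois {VERB}; 10:stirois {VERB}.
There are 64 candidate sequences in total.
Checking each against the rules leaves 6 sequences.
Count = 6.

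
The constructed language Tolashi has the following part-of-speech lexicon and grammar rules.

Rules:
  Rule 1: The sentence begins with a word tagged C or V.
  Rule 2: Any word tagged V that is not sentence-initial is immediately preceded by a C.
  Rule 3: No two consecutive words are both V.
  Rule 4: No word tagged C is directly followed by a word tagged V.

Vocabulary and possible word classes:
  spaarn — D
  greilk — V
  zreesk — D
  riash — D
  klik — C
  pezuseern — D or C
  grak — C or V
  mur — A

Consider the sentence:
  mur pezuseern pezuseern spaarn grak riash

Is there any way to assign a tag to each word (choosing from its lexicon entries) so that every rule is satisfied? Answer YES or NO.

NO

Candidates per position — 1:mur {A}; 2:pezuseern {D,C}; 3:pezuseern {D,C}; 4:spaarn {D}; 5:grak {C,V}; 6:riash {D}.
Rule 1 cannot be satisfied by any choice of tags from the lexicon.
So there is no consistent tagging.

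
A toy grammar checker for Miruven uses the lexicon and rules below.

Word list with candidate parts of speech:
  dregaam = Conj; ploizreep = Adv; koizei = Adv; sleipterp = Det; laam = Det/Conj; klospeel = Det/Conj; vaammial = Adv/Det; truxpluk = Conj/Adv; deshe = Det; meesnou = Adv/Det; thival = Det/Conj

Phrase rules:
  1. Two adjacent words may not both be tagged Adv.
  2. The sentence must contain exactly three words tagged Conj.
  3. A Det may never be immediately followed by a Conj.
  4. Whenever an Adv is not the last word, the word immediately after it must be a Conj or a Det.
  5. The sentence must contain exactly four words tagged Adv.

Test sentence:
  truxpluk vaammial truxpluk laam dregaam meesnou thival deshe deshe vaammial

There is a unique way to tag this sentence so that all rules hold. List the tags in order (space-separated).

Adv Det Adv Conj Conj Adv Conj Det Det Adv

Candidates per position — 1:truxpluk {Conj,Adv}; 2:vaammial {Adv,Det}; 3:truxpluk {Conj,Adv}; 4:laam {Det,Conj}; 5:dregaam {Conj}; 6:meesnou {Adv,Det}; 7:thival {Det,Conj}; 8:deshe {Det}; 9:deshe {Det}; 10:vaammial {Adv,Det}.
Word 4 cannot be Det — rule 3 would then fail for every completion. It is Conj.
The remaining ambiguous positions (1, 2, 3, 6, 7, 10) are resolved jointly — only one combination satisfies every rule.
So the tagging must be: Adv Det Adv Conj Conj Adv Conj Det Det Adv.
Checking: rule 1 holds; rule 2 holds; rule 3 holds; rule 4 holds; rule 5 holds.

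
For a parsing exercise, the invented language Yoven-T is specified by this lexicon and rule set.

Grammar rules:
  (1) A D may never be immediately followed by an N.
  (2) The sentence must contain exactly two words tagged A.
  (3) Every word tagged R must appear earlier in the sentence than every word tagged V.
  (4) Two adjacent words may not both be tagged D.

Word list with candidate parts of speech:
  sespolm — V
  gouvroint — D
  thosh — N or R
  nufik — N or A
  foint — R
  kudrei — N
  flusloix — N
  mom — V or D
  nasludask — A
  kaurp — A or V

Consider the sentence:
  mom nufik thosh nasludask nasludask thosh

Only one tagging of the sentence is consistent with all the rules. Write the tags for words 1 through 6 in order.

V N N A A N

Candidates per position — 1:mom {V,D}; 2:nufik {N,A}; 3:thosh {N,R}; 4:nasludask {A}; 5:nasludask {A}; 6:thosh {N,R}.
Position 2: A is ruled out by rule 2; that leaves N.
Position 1: D is ruled out by rule 1; that leaves V.
Position 3: R is ruled out by rule 3; that leaves N.
Position 6: R is ruled out by rule 3; that leaves N.
The only consistent sequence is: V N N A A N.
Checking: rule 1 satisfied; rule 2 satisfied; rule 3 satisfied; rule 4 satisfied.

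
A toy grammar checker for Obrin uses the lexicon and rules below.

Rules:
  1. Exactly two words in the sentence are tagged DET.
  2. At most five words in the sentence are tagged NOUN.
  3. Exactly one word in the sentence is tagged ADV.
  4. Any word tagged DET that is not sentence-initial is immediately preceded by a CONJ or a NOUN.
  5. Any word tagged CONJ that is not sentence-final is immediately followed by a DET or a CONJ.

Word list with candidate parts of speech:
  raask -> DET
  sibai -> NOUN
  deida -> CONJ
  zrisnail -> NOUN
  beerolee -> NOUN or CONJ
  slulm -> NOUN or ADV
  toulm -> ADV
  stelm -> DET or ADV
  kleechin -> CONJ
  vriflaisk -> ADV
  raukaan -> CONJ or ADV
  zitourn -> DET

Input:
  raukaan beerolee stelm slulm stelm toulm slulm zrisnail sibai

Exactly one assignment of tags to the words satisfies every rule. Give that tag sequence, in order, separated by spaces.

Candidates per position — 1:raukaan {CONJ,ADV}; 2:beerolee {NOUN,CONJ}; 3:stelm {DET,ADV}; 4:slulm {NOUN,ADV}; 5:stelm {DET,ADV}; 6:toulm {ADV}; 7:slulm {NOUN,ADV}; 8:zrisnail {NOUN}; 9:sibai {NOUN}.
At position 1, choosing ADV makes rule 3 impossible to satisfy; hence CONJ.
At position 2, choosing NOUN makes rule 5 impossible to satisfy; hence CONJ.
At position 3, choosing ADV makes rule 1 impossible to satisfy; hence DET.
At position 4, choosing ADV makes rule 3 impossible to satisfy; hence NOUN.
At position 5, choosing ADV makes rule 1 impossible to satisfy; hence DET.
At position 7, choosing ADV makes rule 3 impossible to satisfy; hence NOUN.
The only consistent sequence is: CONJ CONJ DET NOUN DET ADV NOUN NOUN NOUN.
Rule-by-rule: rule 1 satisfied; rule 2 satisfied; rule 3 satisfied; rule 4 satisfied; rule 5 satisfied.

CONJ CONJ DET NOUN DET ADV NOUN NOUN NOUN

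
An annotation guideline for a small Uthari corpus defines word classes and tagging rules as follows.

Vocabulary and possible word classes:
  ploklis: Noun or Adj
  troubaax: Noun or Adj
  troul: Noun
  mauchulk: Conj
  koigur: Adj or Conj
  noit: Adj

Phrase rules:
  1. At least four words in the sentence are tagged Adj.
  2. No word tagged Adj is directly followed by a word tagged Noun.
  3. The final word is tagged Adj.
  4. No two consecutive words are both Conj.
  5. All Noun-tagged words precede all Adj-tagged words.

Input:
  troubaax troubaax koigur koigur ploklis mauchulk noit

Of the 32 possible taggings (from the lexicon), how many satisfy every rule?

Candidates per position — 1:troubaax {Noun,Adj}; 2:troubaax {Noun,Adj}; 3:koigur {Adj,Conj}; 4:koigur {Adj,Conj}; 5:ploklis {Noun,Adj}; 6:mauchulk {Conj}; 7:noit {Adj}.
There are 32 candidate sequences in total.
Checking each against the rules leaves 7 sequences.
Count = 7.

7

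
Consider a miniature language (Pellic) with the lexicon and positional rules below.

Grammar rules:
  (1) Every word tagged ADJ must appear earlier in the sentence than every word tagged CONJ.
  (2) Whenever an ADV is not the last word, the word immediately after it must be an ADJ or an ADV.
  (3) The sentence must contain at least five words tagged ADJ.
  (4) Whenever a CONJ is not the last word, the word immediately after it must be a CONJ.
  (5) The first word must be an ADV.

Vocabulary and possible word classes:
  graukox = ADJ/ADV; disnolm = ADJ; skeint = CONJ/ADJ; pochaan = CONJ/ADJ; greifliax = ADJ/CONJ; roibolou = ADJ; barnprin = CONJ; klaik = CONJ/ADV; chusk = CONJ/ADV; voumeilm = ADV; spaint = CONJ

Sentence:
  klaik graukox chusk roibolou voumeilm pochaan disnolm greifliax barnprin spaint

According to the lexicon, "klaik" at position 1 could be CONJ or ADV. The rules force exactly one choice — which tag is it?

ADV

Candidates per position — 1:klaik {CONJ,ADV}; 2:graukox {ADJ,ADV}; 3:chusk {CONJ,ADV}; 4:roibolou {ADJ}; 5:voumeilm {ADV}; 6:pochaan {CONJ,ADJ}; 7:disnolm {ADJ}; 8:greifliax {ADJ,CONJ}; 9:barnprin {CONJ}; 10:spaint {CONJ}.
Word 1 cannot be CONJ — rule 1 would then fail for every completion. It is ADV.
Word 2 cannot be ADV — rule 3 would then fail for every completion. It is ADJ.
Word 3 cannot be CONJ — rule 1 would then fail for every completion. It is ADV.
Word 6 cannot be CONJ — rule 1 would then fail for every completion. It is ADJ.
Word 8 cannot be CONJ — rule 3 would then fail for every completion. It is ADJ.
The only consistent sequence is: ADV ADJ ADV ADJ ADV ADJ ADJ ADJ CONJ CONJ.
Check: rule 1 ✓; rule 2 ✓; rule 3 ✓; rule 4 ✓; rule 5 ✓.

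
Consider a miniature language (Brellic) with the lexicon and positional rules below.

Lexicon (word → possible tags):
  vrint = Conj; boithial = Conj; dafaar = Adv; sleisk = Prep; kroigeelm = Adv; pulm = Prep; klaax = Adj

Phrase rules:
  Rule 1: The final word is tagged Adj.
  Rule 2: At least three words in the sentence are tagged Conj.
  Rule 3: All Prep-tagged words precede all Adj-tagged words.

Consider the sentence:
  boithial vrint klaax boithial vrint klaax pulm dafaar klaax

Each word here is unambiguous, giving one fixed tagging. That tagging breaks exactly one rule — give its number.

Fixed tagging: Conj Conj Adj Conj Conj Adj Prep Adv Adj.
Rule check: R1 ok, R2 ok, R3 fails.
Only rule 3 fails.

3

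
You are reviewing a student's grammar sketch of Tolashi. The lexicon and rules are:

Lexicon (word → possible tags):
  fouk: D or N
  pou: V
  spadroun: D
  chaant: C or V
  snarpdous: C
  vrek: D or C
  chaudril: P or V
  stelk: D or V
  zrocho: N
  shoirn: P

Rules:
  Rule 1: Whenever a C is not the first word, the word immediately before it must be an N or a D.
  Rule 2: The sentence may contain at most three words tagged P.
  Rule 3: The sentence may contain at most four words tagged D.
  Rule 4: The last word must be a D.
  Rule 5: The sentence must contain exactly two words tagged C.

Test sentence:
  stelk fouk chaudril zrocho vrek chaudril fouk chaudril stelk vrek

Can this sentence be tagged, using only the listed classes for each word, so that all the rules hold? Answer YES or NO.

Candidates per position — 1:stelk {D,V}; 2:fouk {D,N}; 3:chaudril {P,V}; 4:zrocho {N}; 5:vrek {D,C}; 6:chaudril {P,V}; 7:fouk {D,N}; 8:chaudril {P,V}; 9:stelk {D,V}; 10:vrek {D,C}.
Every candidate sequence violates at least one rule; no consistent tagging exists.

NO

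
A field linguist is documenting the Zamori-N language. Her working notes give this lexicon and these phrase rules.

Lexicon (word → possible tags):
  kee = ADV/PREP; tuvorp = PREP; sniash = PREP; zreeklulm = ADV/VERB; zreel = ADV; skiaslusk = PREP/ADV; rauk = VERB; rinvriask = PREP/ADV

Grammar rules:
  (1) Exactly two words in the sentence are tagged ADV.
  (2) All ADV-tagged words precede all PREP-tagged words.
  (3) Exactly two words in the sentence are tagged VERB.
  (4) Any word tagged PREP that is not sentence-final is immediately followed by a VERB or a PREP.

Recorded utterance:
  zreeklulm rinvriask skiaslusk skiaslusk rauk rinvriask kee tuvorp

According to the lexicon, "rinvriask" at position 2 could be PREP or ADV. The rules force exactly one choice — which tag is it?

ADV

Candidates per position — 1:zreeklulm {ADV,VERB}; 2:rinvriask {PREP,ADV}; 3:skiaslusk {PREP,ADV}; 4:skiaslusk {PREP,ADV}; 5:rauk {VERB}; 6:rinvriask {PREP,ADV}; 7:kee {ADV,PREP}; 8:tuvorp {PREP}.
At position 1, choosing ADV makes rule 3 impossible to satisfy; hence VERB.
Position 2: the remaining choice is settled jointly with positions 3, 4, 6, 7 — only ADV at position 2 is part of a tagging that satisfies every rule.
That leaves exactly one tagging: VERB ADV ADV PREP VERB PREP PREP PREP.
Rule-by-rule: rule 1 holds; rule 2 holds; rule 3 holds; rule 4 holds.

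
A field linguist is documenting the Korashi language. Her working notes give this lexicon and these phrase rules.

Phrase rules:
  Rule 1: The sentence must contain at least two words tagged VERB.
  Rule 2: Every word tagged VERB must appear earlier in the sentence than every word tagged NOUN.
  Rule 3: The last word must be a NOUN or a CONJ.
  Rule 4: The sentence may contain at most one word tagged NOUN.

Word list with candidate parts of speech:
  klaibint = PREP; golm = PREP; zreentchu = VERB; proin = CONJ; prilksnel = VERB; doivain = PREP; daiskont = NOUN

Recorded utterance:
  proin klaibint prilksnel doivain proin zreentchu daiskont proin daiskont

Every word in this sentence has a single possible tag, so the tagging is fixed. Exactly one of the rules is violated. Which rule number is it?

Fixed tagging: CONJ PREP VERB PREP CONJ VERB NOUN CONJ NOUN.
Rule check: R1 holds, R2 holds, R3 holds, R4 violated.
Only rule 4 fails.

4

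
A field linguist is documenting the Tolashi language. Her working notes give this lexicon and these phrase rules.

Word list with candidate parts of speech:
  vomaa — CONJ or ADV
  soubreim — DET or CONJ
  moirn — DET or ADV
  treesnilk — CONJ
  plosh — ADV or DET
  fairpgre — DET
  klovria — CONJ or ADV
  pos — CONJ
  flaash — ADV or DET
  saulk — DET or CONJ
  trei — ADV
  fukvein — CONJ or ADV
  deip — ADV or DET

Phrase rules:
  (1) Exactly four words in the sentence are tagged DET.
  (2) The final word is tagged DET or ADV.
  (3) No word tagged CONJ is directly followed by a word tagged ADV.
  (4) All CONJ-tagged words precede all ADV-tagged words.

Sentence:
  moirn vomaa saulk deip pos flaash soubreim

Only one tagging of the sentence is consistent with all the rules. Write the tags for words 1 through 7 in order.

DET CONJ CONJ DET CONJ DET DET

Candidates per position — 1:moirn {DET,ADV}; 2:vomaa {CONJ,ADV}; 3:saulk {DET,CONJ}; 4:deip {ADV,DET}; 5:pos {CONJ}; 6:flaash {ADV,DET}; 7:soubreim {DET,CONJ}.
Word 1 cannot be ADV — rule 4 would then fail for every completion. It is DET.
Word 2 cannot be ADV — rule 4 would then fail for every completion. It is CONJ.
Word 4 cannot be ADV — rule 4 would then fail for every completion. It is DET.
Word 6 cannot be ADV — rule 3 would then fail for every completion. It is DET.
Word 7 cannot be CONJ — rule 2 would then fail for every completion. It is DET.
Word 3 cannot be DET — rule 1 would then fail for every completion. It is CONJ.
So the tagging must be: DET CONJ CONJ DET CONJ DET DET.
Verifying each rule — rule 1 holds; rule 2 holds; rule 3 holds; rule 4 holds.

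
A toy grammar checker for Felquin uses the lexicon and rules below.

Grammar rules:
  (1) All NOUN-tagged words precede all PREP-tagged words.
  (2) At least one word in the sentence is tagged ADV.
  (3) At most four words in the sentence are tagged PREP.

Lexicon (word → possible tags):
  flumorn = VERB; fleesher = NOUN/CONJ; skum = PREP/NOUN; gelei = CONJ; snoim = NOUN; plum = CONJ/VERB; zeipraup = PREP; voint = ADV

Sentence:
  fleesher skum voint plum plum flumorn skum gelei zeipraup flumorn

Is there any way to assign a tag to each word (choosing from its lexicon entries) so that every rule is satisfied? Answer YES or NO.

YES

Candidates per position — 1:fleesher {NOUN,CONJ}; 2:skum {PREP,NOUN}; 3:voint {ADV}; 4:plum {CONJ,VERB}; 5:plum {CONJ,VERB}; 6:flumorn {VERB}; 7:skum {PREP,NOUN}; 8:gelei {CONJ}; 9:zeipraup {PREP}; 10:flumorn {VERB}.
One satisfying assignment: NOUN NOUN ADV VERB CONJ VERB NOUN CONJ PREP VERB.
Rule-by-rule: rule 1 holds; rule 2 holds; rule 3 holds.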